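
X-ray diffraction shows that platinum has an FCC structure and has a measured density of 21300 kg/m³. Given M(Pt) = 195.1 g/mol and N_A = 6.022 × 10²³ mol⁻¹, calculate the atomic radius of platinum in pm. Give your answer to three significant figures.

For an FCC cell (Z = 4), a³ = Z·M/(N_A·ρ) = 4 × 195.1 / (6.022 × 10²³ × 21.30) = 6.084 × 10^-23 cm³, so a = 3.933 × 10^-8 cm = 393.3 pm.
Atoms touch along the face diagonal, so √2·a = 4r, so r = 0.3536 × a = 139 pm.

139 pm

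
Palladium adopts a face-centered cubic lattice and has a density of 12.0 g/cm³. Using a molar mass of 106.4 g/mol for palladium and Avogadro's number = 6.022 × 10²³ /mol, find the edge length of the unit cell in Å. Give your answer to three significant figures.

3.89 Å

With Z = 4 atoms per FCC cell, a³ = Z·M/(N_A·ρ) = 4 × 106.4 / (6.022 × 10²³ × 12.00 g/cm³) = 5.890 × 10^-23 cm³.
a = (5.890 × 10^-23)^(1/3) = 3.891 × 10^-8 cm = 3.89 Å.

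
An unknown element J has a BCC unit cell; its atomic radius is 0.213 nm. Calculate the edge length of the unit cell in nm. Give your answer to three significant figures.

0.492 nm

In a BCC lattice, atoms touch along the body diagonal, so √3·a = 4r.
a = 4r/√3 = 4 × 0.213 / 1.7321 = 0.492 nm.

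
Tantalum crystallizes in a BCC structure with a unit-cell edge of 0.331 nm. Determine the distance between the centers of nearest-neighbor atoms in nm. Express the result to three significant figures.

0.287 nm

In a BCC structure, atoms touch along the body diagonal, so √3·a = 4r; the nearest-neighbor distance equals 2r = 0.8660·a.
d = 0.8660 × 0.331 = 0.287 nm.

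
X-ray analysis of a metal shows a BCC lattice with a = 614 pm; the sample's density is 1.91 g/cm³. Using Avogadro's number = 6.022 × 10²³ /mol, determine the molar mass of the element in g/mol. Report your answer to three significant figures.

133 g/mol

A BCC cell has Z = 2 atoms; a = 6.140 × 10^-8 cm.
M = ρ·N_A·a³/Z = 1.91 × 6.022 × 10²³ × 2.315 × 10^-22 / 2 = 133 g/mol.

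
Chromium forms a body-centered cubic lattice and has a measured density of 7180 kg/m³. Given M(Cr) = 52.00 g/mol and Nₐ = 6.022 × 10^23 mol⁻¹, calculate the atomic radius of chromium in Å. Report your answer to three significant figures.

1.25 Å

For a BCC cell (Z = 2), a³ = Z·M/(N_A·ρ) = 2 × 52.00 / (6.022 × 10²³ × 7.180) = 2.405 × 10^-23 cm³, so a = 2.887 × 10^-8 cm = 2.887 Å.
Atoms touch along the body diagonal, so √3·a = 4r, so r = 0.4330 × a = 1.25 Å.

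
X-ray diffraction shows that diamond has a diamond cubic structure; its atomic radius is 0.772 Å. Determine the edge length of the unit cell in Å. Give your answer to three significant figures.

3.57 Å

In a diamond cubic lattice, nearest neighbors lie along the body diagonal with √3·a = 8r.
a = 8r/√3 = 8 × 0.772 / 1.7321 = 3.57 Å.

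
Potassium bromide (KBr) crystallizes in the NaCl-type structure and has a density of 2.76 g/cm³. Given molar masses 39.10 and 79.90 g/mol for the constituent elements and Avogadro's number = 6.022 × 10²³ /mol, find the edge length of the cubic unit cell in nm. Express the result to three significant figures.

0.659 nm

M(KBr) = 119.0 g/mol; Z = 4 formula units per cell.
a³ = Z·M/(N_A·ρ) = 4 × 119.0 / (6.022 × 10²³ × 2.76) = 2.864 × 10^-22 cm³, so a = 6.592 × 10^-8 cm = 0.659 nm.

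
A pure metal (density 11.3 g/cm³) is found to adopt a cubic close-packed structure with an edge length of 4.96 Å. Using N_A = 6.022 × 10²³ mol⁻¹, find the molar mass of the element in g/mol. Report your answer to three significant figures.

An FCC cell has Z = 4 atoms; a = 4.960 × 10^-8 cm.
M = ρ·N_A·a³/Z = 11.3 × 6.022 × 10²³ × 1.220 × 10^-22 / 4 = 208 g/mol.

208 g/mol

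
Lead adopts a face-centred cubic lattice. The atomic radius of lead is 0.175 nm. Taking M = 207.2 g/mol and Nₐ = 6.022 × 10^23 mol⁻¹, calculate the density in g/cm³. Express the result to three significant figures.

In an FCC lattice, atoms touch along the face diagonal, so √2·a = 4r, giving a = 0.4950 nm = 4.950 × 10^-8 cm.
With Z = 4, ρ = Z·M/(N_A·a³) = 4 × 207.2 / (6.022 × 10²³ × 1.213 × 10^-22) = 11.35 g/cm³.

11.3 g/cm³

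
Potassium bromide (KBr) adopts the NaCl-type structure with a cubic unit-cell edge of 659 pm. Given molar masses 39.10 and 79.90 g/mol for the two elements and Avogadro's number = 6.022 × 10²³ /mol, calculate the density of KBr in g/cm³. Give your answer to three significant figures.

2.76 g/cm³

The NaCl-type structure contains Z = 4 formula units per cell; M(KBr) = 39.10 + 79.90 = 119.0 g/mol.
a³ = (6.590 × 10^-8 cm)³ = 2.862 × 10^-22 cm³.
ρ = 4 × 119.0 / (6.022 × 10²³ × 2.862 × 10^-22) = 2.762 g/cm³.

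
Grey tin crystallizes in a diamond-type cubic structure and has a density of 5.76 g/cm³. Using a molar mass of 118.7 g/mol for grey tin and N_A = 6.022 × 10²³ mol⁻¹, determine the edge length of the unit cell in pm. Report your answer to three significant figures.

649 pm

With Z = 8 atoms per diamond cubic cell, a³ = Z·M/(N_A·ρ) = 8 × 118.7 / (6.022 × 10²³ × 5.760 g/cm³) = 2.738 × 10^-22 cm³.
a = (2.738 × 10^-22)^(1/3) = 6.493 × 10^-8 cm = 649 pm.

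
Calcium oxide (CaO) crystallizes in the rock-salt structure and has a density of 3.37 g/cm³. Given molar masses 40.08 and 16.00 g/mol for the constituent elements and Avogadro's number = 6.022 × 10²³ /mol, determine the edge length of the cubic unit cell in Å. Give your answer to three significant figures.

4.80 Å

M(CaO) = 56.08 g/mol; Z = 4 formula units per cell.
a³ = Z·M/(N_A·ρ) = 4 × 56.08 / (6.022 × 10²³ × 3.37) = 1.105 × 10^-22 cm³, so a = 4.799 × 10^-8 cm = 4.80 Å.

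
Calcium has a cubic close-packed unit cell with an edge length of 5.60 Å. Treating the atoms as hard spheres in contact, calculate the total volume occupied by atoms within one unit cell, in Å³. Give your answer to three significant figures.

130 Å³

In an FCC lattice atoms touch along the face diagonal, so √2·a = 4r, so r = 0.3536a = 1.980 Å.
V_atoms = Z × (4/3)πr³ = 4 × (4/3)π × (1.980)³ = 130 Å³.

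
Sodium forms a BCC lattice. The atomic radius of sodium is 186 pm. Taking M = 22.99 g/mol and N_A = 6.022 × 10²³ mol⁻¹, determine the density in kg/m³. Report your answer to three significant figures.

963 kg/m³

In a BCC lattice, atoms touch along the body diagonal, so √3·a = 4r, giving a = 429.5 pm = 4.295 × 10^-8 cm.
With Z = 2, ρ = Z·M/(N_A·a³) = 2 × 22.99 / (6.022 × 10²³ × 7.926 × 10^-23) = 0.9634 g/cm³ = 963 kg/m³.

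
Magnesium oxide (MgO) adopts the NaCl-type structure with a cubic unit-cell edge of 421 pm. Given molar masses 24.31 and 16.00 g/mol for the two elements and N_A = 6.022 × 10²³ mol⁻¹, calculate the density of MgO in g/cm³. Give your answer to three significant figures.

3.59 g/cm³

The NaCl-type structure contains Z = 4 formula units per cell; M(MgO) = 24.31 + 16.00 = 40.31 g/mol.
a³ = (4.210 × 10^-8 cm)³ = 7.462 × 10^-23 cm³.
ρ = 4 × 40.31 / (6.022 × 10²³ × 7.462 × 10^-23) = 3.588 g/cm³.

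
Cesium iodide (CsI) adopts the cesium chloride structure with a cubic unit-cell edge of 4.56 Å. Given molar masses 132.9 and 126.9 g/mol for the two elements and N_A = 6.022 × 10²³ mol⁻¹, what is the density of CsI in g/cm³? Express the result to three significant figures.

4.55 g/cm³

The cesium chloride structure contains Z = 1 formula unit per cell; M(CsI) = 132.9 + 126.9 = 259.8 g/mol.
a³ = (4.560 × 10^-8 cm)³ = 9.482 × 10^-23 cm³.
ρ = 1 × 259.8 / (6.022 × 10²³ × 9.482 × 10^-23) = 4.550 g/cm³.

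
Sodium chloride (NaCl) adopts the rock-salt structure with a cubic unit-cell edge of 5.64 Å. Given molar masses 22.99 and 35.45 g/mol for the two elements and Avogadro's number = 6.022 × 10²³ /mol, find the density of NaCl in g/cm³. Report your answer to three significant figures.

2.16 g/cm³

The rock-salt structure contains Z = 4 formula units per cell; M(NaCl) = 22.99 + 35.45 = 58.44 g/mol.
a³ = (5.640 × 10^-8 cm)³ = 1.794 × 10^-22 cm³.
ρ = 4 × 58.44 / (6.022 × 10²³ × 1.794 × 10^-22) = 2.164 g/cm³.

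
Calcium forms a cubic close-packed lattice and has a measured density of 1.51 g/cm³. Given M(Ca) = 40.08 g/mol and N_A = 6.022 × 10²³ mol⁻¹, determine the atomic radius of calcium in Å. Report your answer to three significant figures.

1.98 Å

For an FCC cell (Z = 4), a³ = Z·M/(N_A·ρ) = 4 × 40.08 / (6.022 × 10²³ × 1.510) = 1.763 × 10^-22 cm³, so a = 5.607 × 10^-8 cm = 5.607 Å.
Atoms touch along the face diagonal, so √2·a = 4r, so r = 0.3536 × a = 1.98 Å.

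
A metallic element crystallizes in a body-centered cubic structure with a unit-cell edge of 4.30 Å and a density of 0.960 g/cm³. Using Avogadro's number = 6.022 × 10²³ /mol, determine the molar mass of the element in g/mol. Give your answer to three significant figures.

A BCC cell has Z = 2 atoms; a = 4.300 × 10^-8 cm.
M = ρ·N_A·a³/Z = 0.960 × 6.022 × 10²³ × 7.951 × 10^-23 / 2 = 23.0 g/mol.

23.0 g/mol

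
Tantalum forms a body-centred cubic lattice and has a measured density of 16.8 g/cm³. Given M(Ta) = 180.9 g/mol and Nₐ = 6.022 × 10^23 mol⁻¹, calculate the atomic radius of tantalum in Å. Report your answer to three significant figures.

1.43 Å

For a BCC cell (Z = 2), a³ = Z·M/(N_A·ρ) = 2 × 180.9 / (6.022 × 10²³ × 16.80) = 3.576 × 10^-23 cm³, so a = 3.295 × 10^-8 cm = 3.295 Å.
Atoms touch along the body diagonal, so √3·a = 4r, so r = 0.4330 × a = 1.43 Å.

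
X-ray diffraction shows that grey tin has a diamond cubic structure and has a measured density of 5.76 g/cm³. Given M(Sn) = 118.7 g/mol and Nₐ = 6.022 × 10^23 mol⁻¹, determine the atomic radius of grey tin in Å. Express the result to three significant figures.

For a diamond cubic cell (Z = 8), a³ = Z·M/(N_A·ρ) = 8 × 118.7 / (6.022 × 10²³ × 5.760) = 2.738 × 10^-22 cm³, so a = 6.493 × 10^-8 cm = 6.493 Å.
Nearest neighbors lie along the body diagonal with √3·a = 8r, so r = 0.2165 × a = 1.41 Å.

1.41 Å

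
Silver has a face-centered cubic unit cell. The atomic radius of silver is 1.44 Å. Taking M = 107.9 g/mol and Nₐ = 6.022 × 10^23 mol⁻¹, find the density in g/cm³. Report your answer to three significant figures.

In an FCC lattice, atoms touch along the face diagonal, so √2·a = 4r, giving a = 4.073 Å = 4.073 × 10^-8 cm.
With Z = 4, ρ = Z·M/(N_A·a³) = 4 × 107.9 / (6.022 × 10²³ × 6.757 × 10^-23) = 10.61 g/cm³.

10.6 g/cm³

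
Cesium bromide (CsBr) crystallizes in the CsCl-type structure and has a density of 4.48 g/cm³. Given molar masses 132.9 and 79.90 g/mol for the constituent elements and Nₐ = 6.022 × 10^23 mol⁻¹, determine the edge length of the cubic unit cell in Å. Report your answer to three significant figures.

M(CsBr) = 212.8 g/mol; Z = 1 formula unit per cell.
a³ = Z·M/(N_A·ρ) = 1 × 212.8 / (6.022 × 10²³ × 4.48) = 7.888 × 10^-23 cm³, so a = 4.289 × 10^-8 cm = 4.29 Å.

4.29 Å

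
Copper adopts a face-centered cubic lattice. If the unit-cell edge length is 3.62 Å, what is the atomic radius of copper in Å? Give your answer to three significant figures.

1.28 Å

In an FCC lattice, atoms touch along the face diagonal, so √2·a = 4r.
r = √2·a/4 = 1.4142 × 3.62 / 4 = 1.28 Å.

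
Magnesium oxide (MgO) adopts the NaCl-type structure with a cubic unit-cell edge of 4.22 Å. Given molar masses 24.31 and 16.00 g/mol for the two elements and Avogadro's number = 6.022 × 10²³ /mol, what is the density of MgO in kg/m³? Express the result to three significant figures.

The NaCl-type structure contains Z = 4 formula units per cell; M(MgO) = 24.31 + 16.00 = 40.31 g/mol.
a³ = (4.220 × 10^-8 cm)³ = 7.515 × 10^-23 cm³.
ρ = 4 × 40.31 / (6.022 × 10²³ × 7.515 × 10^-23) = 3.563 g/cm³ = 3560 kg/m³.

3560 kg/m³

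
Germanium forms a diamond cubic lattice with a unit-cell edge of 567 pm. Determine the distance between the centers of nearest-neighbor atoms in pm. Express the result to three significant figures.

246 pm

In a diamond cubic structure, nearest neighbors lie along the body diagonal with √3·a = 8r; the nearest-neighbor distance equals 2r = 0.4330·a.
d = 0.4330 × 567 = 246 pm.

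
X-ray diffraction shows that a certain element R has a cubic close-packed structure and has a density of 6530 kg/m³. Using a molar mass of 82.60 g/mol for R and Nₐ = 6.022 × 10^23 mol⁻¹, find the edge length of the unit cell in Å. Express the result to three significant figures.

With Z = 4 atoms per FCC cell, a³ = Z·M/(N_A·ρ) = 4 × 82.60 / (6.022 × 10²³ × 6.530 g/cm³) = 8.402 × 10^-23 cm³.
a = (8.402 × 10^-23)^(1/3) = 4.380 × 10^-8 cm = 4.38 Å.

4.38 Å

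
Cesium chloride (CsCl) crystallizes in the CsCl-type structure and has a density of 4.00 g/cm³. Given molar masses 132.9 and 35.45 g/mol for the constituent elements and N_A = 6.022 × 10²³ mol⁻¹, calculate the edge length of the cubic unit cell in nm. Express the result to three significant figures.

0.412 nm

M(CsCl) = 168.35 g/mol; Z = 1 formula unit per cell.
a³ = Z·M/(N_A·ρ) = 1 × 168.35 / (6.022 × 10²³ × 4.00) = 6.989 × 10^-23 cm³, so a = 4.119 × 10^-8 cm = 0.412 nm.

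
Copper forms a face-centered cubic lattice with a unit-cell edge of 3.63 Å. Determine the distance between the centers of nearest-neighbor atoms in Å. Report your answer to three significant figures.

2.57 Å

In an FCC structure, atoms touch along the face diagonal, so √2·a = 4r; the nearest-neighbor distance equals 2r = 0.7071·a.
d = 0.7071 × 3.63 = 2.57 Å.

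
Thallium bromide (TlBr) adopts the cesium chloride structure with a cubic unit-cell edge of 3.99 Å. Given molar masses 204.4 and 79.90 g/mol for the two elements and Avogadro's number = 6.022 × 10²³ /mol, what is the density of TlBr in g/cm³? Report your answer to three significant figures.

The cesium chloride structure contains Z = 1 formula unit per cell; M(TlBr) = 204.4 + 79.90 = 284.3 g/mol.
a³ = (3.990 × 10^-8 cm)³ = 6.352 × 10^-23 cm³.
ρ = 1 × 284.3 / (6.022 × 10²³ × 6.352 × 10^-23) = 7.432 g/cm³.

7.43 g/cm³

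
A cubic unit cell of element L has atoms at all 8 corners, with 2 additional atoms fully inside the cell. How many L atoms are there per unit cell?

3

Corner atoms are shared by 8 cells (1/8 each), interior atoms are unshared.
Net atoms = 8 × 1/8 + 2 = 1 + 2 = 3.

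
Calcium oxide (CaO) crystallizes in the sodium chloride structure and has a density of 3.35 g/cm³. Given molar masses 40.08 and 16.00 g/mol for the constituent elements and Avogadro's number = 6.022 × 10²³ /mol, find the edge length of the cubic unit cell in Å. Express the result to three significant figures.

M(CaO) = 56.08 g/mol; Z = 4 formula units per cell.
a³ = Z·M/(N_A·ρ) = 4 × 56.08 / (6.022 × 10²³ × 3.35) = 1.112 × 10^-22 cm³, so a = 4.809 × 10^-8 cm = 4.81 Å.

4.81 Å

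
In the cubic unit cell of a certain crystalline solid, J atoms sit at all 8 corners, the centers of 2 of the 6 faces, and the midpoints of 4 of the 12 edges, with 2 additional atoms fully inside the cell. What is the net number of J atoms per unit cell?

Corner atoms are shared by 8 cells (1/8 each), face atoms by 2 (1/2 each), edge atoms by 4 (1/4 each), interior atoms are unshared.
Net atoms = 8 × 1/8 + 2 × 1/2 + 4 × 1/4 + 2 = 1 + 1 + 1 + 2 = 5.

5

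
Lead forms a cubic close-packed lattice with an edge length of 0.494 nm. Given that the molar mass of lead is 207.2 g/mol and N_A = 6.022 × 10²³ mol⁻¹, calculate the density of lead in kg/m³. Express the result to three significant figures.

An FCC unit cell contains Z = 4 atoms.
Cell volume: a³ = (0.494 nm)³ = (4.940 × 10^-8 cm)³ = 1.206 × 10^-22 cm³.
ρ = Z·M/(N_A·a³) = 4 × 207.2 / (6.022 × 10²³ × 1.206 × 10^-22) = 11.42 g/cm³ = 11400 kg/m³.

11400 kg/m³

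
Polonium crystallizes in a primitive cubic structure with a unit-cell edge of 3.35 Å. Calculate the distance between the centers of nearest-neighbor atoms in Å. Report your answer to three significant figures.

In a simple cubic structure, atoms touch along the cell edge, so a = 2r; the nearest-neighbor distance equals 2r = 1.000·a.
d = 1.000 × 3.35 = 3.35 Å.

3.35 Å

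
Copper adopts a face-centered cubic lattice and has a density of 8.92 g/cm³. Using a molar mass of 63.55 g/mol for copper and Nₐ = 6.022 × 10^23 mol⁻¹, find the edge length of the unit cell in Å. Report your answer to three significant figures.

3.62 Å

With Z = 4 atoms per FCC cell, a³ = Z·M/(N_A·ρ) = 4 × 63.55 / (6.022 × 10²³ × 8.920 g/cm³) = 4.732 × 10^-23 cm³.
a = (4.732 × 10^-23)^(1/3) = 3.617 × 10^-8 cm = 3.62 Å.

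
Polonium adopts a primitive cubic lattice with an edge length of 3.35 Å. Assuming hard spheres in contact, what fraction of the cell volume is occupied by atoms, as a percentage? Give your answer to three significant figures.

In a simple cubic lattice atoms touch along the cell edge, so a = 2r, so r = 0.5000a = 1.675 Å.
Packing fraction = Z·(4/3)πr³ / a³ = 1 × (4/3)π × (1.675)³ / (3.35)³ = 0.5236 = 52.4%.

52.4%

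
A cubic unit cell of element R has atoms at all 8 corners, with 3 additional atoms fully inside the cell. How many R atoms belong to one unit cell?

Corner atoms are shared by 8 cells (1/8 each), interior atoms are unshared.
Net atoms = 8 × 1/8 + 3 = 1 + 3 = 4.

4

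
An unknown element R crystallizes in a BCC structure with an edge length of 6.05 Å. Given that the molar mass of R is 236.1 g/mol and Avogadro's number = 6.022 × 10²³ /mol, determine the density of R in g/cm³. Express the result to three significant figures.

3.54 g/cm³

A BCC unit cell contains Z = 2 atoms.
Cell volume: a³ = (6.05 Å)³ = (6.050 × 10^-8 cm)³ = 2.214 × 10^-22 cm³.
ρ = Z·M/(N_A·a³) = 2 × 236.1 / (6.022 × 10²³ × 2.214 × 10^-22) = 3.541 g/cm³.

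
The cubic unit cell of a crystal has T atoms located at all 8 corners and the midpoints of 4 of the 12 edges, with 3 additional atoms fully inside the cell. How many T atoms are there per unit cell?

Corner atoms are shared by 8 cells (1/8 each), edge atoms by 4 (1/4 each), interior atoms are unshared.
Net atoms = 8 × 1/8 + 4 × 1/4 + 3 = 1 + 1 + 3 = 5.

5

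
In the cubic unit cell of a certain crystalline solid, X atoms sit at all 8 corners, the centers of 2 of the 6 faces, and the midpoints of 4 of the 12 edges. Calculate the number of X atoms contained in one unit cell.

Corner atoms are shared by 8 cells (1/8 each), face atoms by 2 (1/2 each), edge atoms by 4 (1/4 each).
Net atoms = 8 × 1/8 + 2 × 1/2 + 4 × 1/4 = 1 + 1 + 1 = 3.

3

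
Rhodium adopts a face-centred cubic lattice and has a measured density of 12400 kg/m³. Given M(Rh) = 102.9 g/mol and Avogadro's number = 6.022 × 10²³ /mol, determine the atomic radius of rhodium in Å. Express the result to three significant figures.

For an FCC cell (Z = 4), a³ = Z·M/(N_A·ρ) = 4 × 102.9 / (6.022 × 10²³ × 12.40) = 5.512 × 10^-23 cm³, so a = 3.806 × 10^-8 cm = 3.806 Å.
Atoms touch along the face diagonal, so √2·a = 4r, so r = 0.3536 × a = 1.35 Å.

1.35 Å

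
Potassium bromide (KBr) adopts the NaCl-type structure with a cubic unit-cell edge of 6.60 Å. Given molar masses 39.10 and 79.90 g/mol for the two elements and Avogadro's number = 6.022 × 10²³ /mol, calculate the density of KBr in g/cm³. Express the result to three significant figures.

2.75 g/cm³

The NaCl-type structure contains Z = 4 formula units per cell; M(KBr) = 39.10 + 79.90 = 119.0 g/mol.
a³ = (6.600 × 10^-8 cm)³ = 2.875 × 10^-22 cm³.
ρ = 4 × 119.0 / (6.022 × 10²³ × 2.875 × 10^-22) = 2.749 g/cm³.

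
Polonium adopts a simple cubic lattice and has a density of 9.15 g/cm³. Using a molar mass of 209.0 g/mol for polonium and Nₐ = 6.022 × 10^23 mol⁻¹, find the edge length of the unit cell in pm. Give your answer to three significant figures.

With Z = 1 atom per simple cubic cell, a³ = Z·M/(N_A·ρ) = 1 × 209.0 / (6.022 × 10²³ × 9.150 g/cm³) = 3.793 × 10^-23 cm³.
a = (3.793 × 10^-23)^(1/3) = 3.360 × 10^-8 cm = 336 pm.

336 pm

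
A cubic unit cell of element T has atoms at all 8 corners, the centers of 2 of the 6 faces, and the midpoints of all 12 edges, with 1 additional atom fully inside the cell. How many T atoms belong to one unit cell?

6

Corner atoms are shared by 8 cells (1/8 each), face atoms by 2 (1/2 each), edge atoms by 4 (1/4 each), interior atoms are unshared.
Net atoms = 8 × 1/8 + 2 × 1/2 + 12 × 1/4 + 1 = 1 + 1 + 3 + 1 = 6.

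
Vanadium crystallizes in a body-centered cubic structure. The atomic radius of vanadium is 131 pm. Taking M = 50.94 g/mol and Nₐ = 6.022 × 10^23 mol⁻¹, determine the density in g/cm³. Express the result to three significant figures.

6.11 g/cm³

In a BCC lattice, atoms touch along the body diagonal, so √3·a = 4r, giving a = 302.5 pm = 3.025 × 10^-8 cm.
With Z = 2, ρ = Z·M/(N_A·a³) = 2 × 50.94 / (6.022 × 10²³ × 2.769 × 10^-23) = 6.110 g/cm³.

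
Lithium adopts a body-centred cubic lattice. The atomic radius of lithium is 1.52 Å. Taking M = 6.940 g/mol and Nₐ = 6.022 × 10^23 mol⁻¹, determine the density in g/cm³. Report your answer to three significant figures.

In a BCC lattice, atoms touch along the body diagonal, so √3·a = 4r, giving a = 3.510 Å = 3.510 × 10^-8 cm.
With Z = 2, ρ = Z·M/(N_A·a³) = 2 × 6.940 / (6.022 × 10²³ × 4.325 × 10^-23) = 0.5329 g/cm³.

0.533 g/cm³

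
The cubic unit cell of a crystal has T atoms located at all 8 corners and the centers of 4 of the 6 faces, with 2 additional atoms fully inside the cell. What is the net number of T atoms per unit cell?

Corner atoms are shared by 8 cells (1/8 each), face atoms by 2 (1/2 each), interior atoms are unshared.
Net atoms = 8 × 1/8 + 4 × 1/2 + 2 = 1 + 2 + 2 = 5.

5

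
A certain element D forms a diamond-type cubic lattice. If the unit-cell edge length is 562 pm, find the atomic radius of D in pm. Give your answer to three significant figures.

In a diamond cubic lattice, nearest neighbors lie along the body diagonal with √3·a = 8r.
r = √3·a/8 = 1.7321 × 562 / 8 = 122 pm.

122 pm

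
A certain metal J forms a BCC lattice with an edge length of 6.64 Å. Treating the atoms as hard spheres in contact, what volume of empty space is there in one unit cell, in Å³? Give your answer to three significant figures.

In a BCC lattice atoms touch along the body diagonal, so √3·a = 4r, so r = 0.4330a = 2.875 Å.
V_cell = a³ = 292.8 Å³; V_atoms = 2 × (4/3)πr³ = 199.1 Å³.
Empty space = 292.8 − 199.1 = 93.6 Å³.

93.6 Å³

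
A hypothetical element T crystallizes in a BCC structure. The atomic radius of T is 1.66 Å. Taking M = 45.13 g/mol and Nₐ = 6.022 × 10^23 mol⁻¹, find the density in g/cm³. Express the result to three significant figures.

2.66 g/cm³

In a BCC lattice, atoms touch along the body diagonal, so √3·a = 4r, giving a = 3.834 Å = 3.834 × 10^-8 cm.
With Z = 2, ρ = Z·M/(N_A·a³) = 2 × 45.13 / (6.022 × 10²³ × 5.634 × 10^-23) = 2.660 g/cm³.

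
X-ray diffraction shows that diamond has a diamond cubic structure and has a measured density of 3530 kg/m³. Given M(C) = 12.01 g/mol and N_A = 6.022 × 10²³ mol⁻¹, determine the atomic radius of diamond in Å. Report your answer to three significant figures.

For a diamond cubic cell (Z = 8), a³ = Z·M/(N_A·ρ) = 8 × 12.01 / (6.022 × 10²³ × 3.530) = 4.520 × 10^-23 cm³, so a = 3.562 × 10^-8 cm = 3.562 Å.
Nearest neighbors lie along the body diagonal with √3·a = 8r, so r = 0.2165 × a = 0.771 Å.

0.771 Å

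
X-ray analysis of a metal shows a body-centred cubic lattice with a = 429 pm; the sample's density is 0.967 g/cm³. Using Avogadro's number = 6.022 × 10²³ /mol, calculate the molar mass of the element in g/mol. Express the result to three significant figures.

A BCC cell has Z = 2 atoms; a = 4.290 × 10^-8 cm.
M = ρ·N_A·a³/Z = 0.967 × 6.022 × 10²³ × 7.895 × 10^-23 / 2 = 23.0 g/mol.

23.0 g/mol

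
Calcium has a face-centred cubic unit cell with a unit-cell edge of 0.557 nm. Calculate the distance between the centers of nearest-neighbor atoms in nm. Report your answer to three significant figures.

In an FCC structure, atoms touch along the face diagonal, so √2·a = 4r; the nearest-neighbor distance equals 2r = 0.7071·a.
d = 0.7071 × 0.557 = 0.394 nm.

0.394 nm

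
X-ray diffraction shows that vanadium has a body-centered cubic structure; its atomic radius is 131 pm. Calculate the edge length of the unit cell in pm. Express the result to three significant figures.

In a BCC lattice, atoms touch along the body diagonal, so √3·a = 4r.
a = 4r/√3 = 4 × 131 / 1.7321 = 303 pm.

303 pm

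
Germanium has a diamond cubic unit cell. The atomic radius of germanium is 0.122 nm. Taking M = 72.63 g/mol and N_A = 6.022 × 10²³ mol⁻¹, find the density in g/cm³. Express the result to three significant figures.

5.39 g/cm³

In a diamond cubic lattice, nearest neighbors lie along the body diagonal with √3·a = 8r, giving a = 0.5635 nm = 5.635 × 10^-8 cm.
With Z = 8, ρ = Z·M/(N_A·a³) = 8 × 72.63 / (6.022 × 10²³ × 1.789 × 10^-22) = 5.393 g/cm³.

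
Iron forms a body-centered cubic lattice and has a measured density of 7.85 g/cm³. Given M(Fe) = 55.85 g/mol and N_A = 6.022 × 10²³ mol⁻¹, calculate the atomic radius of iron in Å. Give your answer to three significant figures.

For a BCC cell (Z = 2), a³ = Z·M/(N_A·ρ) = 2 × 55.85 / (6.022 × 10²³ × 7.850) = 2.363 × 10^-23 cm³, so a = 2.870 × 10^-8 cm = 2.870 Å.
Atoms touch along the body diagonal, so √3·a = 4r, so r = 0.4330 × a = 1.24 Å.

1.24 Å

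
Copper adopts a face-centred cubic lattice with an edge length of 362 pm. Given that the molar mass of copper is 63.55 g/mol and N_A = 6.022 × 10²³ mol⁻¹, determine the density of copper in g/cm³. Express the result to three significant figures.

An FCC unit cell contains Z = 4 atoms.
Cell volume: a³ = (362 pm)³ = (3.620 × 10^-8 cm)³ = 4.744 × 10^-23 cm³.
ρ = Z·M/(N_A·a³) = 4 × 63.55 / (6.022 × 10²³ × 4.744 × 10^-23) = 8.898 g/cm³.

8.90 g/cm³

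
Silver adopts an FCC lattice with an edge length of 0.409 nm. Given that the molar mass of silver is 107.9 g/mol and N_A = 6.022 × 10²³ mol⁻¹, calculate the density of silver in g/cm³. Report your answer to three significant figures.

An FCC unit cell contains Z = 4 atoms.
Cell volume: a³ = (0.409 nm)³ = (4.090 × 10^-8 cm)³ = 6.842 × 10^-23 cm³.
ρ = Z·M/(N_A·a³) = 4 × 107.9 / (6.022 × 10²³ × 6.842 × 10^-23) = 10.48 g/cm³.

10.5 g/cm³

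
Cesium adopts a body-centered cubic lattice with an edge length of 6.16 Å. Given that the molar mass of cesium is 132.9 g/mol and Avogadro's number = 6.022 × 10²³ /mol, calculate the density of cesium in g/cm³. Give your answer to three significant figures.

A BCC unit cell contains Z = 2 atoms.
Cell volume: a³ = (6.16 Å)³ = (6.160 × 10^-8 cm)³ = 2.337 × 10^-22 cm³.
ρ = Z·M/(N_A·a³) = 2 × 132.9 / (6.022 × 10²³ × 2.337 × 10^-22) = 1.888 g/cm³.

1.89 g/cm³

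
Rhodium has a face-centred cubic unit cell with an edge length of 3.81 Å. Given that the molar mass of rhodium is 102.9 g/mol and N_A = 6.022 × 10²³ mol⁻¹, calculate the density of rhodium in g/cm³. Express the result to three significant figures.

An FCC unit cell contains Z = 4 atoms.
Cell volume: a³ = (3.81 Å)³ = (3.810 × 10^-8 cm)³ = 5.531 × 10^-23 cm³.
ρ = Z·M/(N_A·a³) = 4 × 102.9 / (6.022 × 10²³ × 5.531 × 10^-23) = 12.36 g/cm³.

12.4 g/cm³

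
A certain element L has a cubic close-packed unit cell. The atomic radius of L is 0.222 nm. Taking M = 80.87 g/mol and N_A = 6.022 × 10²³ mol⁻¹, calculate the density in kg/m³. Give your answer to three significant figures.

In an FCC lattice, atoms touch along the face diagonal, so √2·a = 4r, giving a = 0.6279 nm = 6.279 × 10^-8 cm.
With Z = 4, ρ = Z·M/(N_A·a³) = 4 × 80.87 / (6.022 × 10²³ × 2.476 × 10^-22) = 2.170 g/cm³ = 2170 kg/m³.

2170 kg/m³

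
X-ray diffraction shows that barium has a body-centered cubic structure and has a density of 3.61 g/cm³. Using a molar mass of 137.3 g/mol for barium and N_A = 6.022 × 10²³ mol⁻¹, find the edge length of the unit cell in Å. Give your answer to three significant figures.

5.02 Å

With Z = 2 atoms per BCC cell, a³ = Z·M/(N_A·ρ) = 2 × 137.3 / (6.022 × 10²³ × 3.610 g/cm³) = 1.263 × 10^-22 cm³.
a = (1.263 × 10^-22)^(1/3) = 5.017 × 10^-8 cm = 5.02 Å.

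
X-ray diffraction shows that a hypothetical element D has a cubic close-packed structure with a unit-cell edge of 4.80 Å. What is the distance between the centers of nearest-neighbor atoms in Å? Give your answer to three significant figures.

In an FCC structure, atoms touch along the face diagonal, so √2·a = 4r; the nearest-neighbor distance equals 2r = 0.7071·a.
d = 0.7071 × 4.80 = 3.39 Å.

3.39 Å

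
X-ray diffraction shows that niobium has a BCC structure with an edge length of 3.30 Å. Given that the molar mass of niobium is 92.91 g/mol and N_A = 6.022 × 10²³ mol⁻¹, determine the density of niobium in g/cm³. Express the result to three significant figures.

8.59 g/cm³

A BCC unit cell contains Z = 2 atoms.
Cell volume: a³ = (3.30 Å)³ = (3.300 × 10^-8 cm)³ = 3.594 × 10^-23 cm³.
ρ = Z·M/(N_A·a³) = 2 × 92.91 / (6.022 × 10²³ × 3.594 × 10^-23) = 8.586 g/cm³.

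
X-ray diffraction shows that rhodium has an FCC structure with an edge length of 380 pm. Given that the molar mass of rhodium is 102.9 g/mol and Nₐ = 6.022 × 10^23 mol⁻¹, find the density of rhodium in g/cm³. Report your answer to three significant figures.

An FCC unit cell contains Z = 4 atoms.
Cell volume: a³ = (380 pm)³ = (3.800 × 10^-8 cm)³ = 5.487 × 10^-23 cm³.
ρ = Z·M/(N_A·a³) = 4 × 102.9 / (6.022 × 10²³ × 5.487 × 10^-23) = 12.46 g/cm³.

12.5 g/cm³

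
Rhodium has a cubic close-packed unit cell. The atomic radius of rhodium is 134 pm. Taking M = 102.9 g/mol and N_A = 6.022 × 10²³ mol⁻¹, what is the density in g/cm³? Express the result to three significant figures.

12.6 g/cm³

In an FCC lattice, atoms touch along the face diagonal, so √2·a = 4r, giving a = 379.0 pm = 3.790 × 10^-8 cm.
With Z = 4, ρ = Z·M/(N_A·a³) = 4 × 102.9 / (6.022 × 10²³ × 5.444 × 10^-23) = 12.55 g/cm³.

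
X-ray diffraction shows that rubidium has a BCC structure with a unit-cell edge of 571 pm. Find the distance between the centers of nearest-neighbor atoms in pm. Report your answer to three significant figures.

495 pm

In a BCC structure, atoms touch along the body diagonal, so √3·a = 4r; the nearest-neighbor distance equals 2r = 0.8660·a.
d = 0.8660 × 571 = 495 pm.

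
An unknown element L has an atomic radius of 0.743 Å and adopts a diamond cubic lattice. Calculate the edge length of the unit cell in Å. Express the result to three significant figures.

3.43 Å

In a diamond cubic lattice, nearest neighbors lie along the body diagonal with √3·a = 8r.
a = 8r/√3 = 8 × 0.743 / 1.7321 = 3.43 Å.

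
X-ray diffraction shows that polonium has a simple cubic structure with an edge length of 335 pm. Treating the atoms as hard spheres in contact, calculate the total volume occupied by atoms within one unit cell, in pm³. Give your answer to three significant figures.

In a simple cubic lattice atoms touch along the cell edge, so a = 2r, so r = 0.5000a = 167.5 pm.
V_atoms = Z × (4/3)πr³ = 1 × (4/3)π × (167.5)³ = 1.97 × 10^7 pm³.

1.97 × 10^7 pm³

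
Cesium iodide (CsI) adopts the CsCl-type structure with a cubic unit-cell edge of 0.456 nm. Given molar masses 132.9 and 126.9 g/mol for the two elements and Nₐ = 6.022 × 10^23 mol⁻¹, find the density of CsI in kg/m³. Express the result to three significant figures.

The CsCl-type structure contains Z = 1 formula unit per cell; M(CsI) = 132.9 + 126.9 = 259.8 g/mol.
a³ = (4.560 × 10^-8 cm)³ = 9.482 × 10^-23 cm³.
ρ = 1 × 259.8 / (6.022 × 10²³ × 9.482 × 10^-23) = 4.550 g/cm³ = 4550 kg/m³.

4550 kg/m³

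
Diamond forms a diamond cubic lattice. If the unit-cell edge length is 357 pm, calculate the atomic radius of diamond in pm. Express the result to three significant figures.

77.3 pm

In a diamond cubic lattice, nearest neighbors lie along the body diagonal with √3·a = 8r.
r = √3·a/8 = 1.7321 × 357 / 8 = 77.3 pm.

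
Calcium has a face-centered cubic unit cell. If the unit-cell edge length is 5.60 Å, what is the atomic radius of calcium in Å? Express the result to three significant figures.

In an FCC lattice, atoms touch along the face diagonal, so √2·a = 4r.
r = √2·a/4 = 1.4142 × 5.60 / 4 = 1.98 Å.

1.98 Å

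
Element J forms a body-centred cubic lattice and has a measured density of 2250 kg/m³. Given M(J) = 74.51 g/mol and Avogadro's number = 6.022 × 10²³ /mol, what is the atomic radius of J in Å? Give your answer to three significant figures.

For a BCC cell (Z = 2), a³ = Z·M/(N_A·ρ) = 2 × 74.51 / (6.022 × 10²³ × 2.250) = 1.100 × 10^-22 cm³, so a = 4.791 × 10^-8 cm = 4.791 Å.
Atoms touch along the body diagonal, so √3·a = 4r, so r = 0.4330 × a = 2.07 Å.

2.07 Å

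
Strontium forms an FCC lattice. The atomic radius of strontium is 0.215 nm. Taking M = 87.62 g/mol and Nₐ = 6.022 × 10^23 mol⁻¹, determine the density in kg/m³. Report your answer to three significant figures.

In an FCC lattice, atoms touch along the face diagonal, so √2·a = 4r, giving a = 0.6081 nm = 6.081 × 10^-8 cm.
With Z = 4, ρ = Z·M/(N_A·a³) = 4 × 87.62 / (6.022 × 10²³ × 2.249 × 10^-22) = 2.588 g/cm³ = 2590 kg/m³.

2590 kg/m³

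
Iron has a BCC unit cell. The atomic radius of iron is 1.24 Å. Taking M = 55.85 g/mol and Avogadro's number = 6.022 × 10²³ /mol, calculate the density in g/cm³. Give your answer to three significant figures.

7.90 g/cm³

In a BCC lattice, atoms touch along the body diagonal, so √3·a = 4r, giving a = 2.864 Å = 2.864 × 10^-8 cm.
With Z = 2, ρ = Z·M/(N_A·a³) = 2 × 55.85 / (6.022 × 10²³ × 2.348 × 10^-23) = 7.899 g/cm³.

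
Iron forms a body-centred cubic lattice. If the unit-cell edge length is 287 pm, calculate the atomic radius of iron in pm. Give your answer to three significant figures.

In a BCC lattice, atoms touch along the body diagonal, so √3·a = 4r.
r = √3·a/4 = 1.7321 × 287 / 4 = 124 pm.

124 pm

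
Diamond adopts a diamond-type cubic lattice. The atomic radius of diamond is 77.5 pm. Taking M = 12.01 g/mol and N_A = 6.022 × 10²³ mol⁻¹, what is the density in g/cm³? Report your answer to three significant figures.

In a diamond cubic lattice, nearest neighbors lie along the body diagonal with √3·a = 8r, giving a = 358.0 pm = 3.580 × 10^-8 cm.
With Z = 8, ρ = Z·M/(N_A·a³) = 8 × 12.01 / (6.022 × 10²³ × 4.587 × 10^-23) = 3.479 g/cm³.

3.48 g/cm³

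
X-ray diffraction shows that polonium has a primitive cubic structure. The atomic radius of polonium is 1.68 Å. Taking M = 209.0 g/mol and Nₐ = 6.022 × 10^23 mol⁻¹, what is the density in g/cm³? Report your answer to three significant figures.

9.15 g/cm³

In a simple cubic lattice, atoms touch along the cell edge, so a = 2r, giving a = 3.360 Å = 3.360 × 10^-8 cm.
With Z = 1, ρ = Z·M/(N_A·a³) = 1 × 209.0 / (6.022 × 10²³ × 3.793 × 10^-23) = 9.149 g/cm³.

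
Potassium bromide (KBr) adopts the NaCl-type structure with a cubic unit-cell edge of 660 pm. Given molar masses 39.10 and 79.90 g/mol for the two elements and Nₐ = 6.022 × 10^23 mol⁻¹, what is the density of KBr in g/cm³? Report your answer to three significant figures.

2.75 g/cm³

The NaCl-type structure contains Z = 4 formula units per cell; M(KBr) = 39.10 + 79.90 = 119.0 g/mol.
a³ = (6.600 × 10^-8 cm)³ = 2.875 × 10^-22 cm³.
ρ = 4 × 119.0 / (6.022 × 10²³ × 2.875 × 10^-22) = 2.749 g/cm³.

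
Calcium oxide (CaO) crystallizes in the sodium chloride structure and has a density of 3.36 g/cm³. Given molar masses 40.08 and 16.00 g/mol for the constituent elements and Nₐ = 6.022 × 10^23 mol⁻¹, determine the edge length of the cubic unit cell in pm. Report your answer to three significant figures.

480 pm

M(CaO) = 56.08 g/mol; Z = 4 formula units per cell.
a³ = Z·M/(N_A·ρ) = 4 × 56.08 / (6.022 × 10²³ × 3.36) = 1.109 × 10^-22 cm³, so a = 4.804 × 10^-8 cm = 480 pm.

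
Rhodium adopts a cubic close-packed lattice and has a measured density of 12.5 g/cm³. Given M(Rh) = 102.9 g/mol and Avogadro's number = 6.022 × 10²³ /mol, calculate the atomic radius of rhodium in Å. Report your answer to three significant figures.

For an FCC cell (Z = 4), a³ = Z·M/(N_A·ρ) = 4 × 102.9 / (6.022 × 10²³ × 12.50) = 5.468 × 10^-23 cm³, so a = 3.796 × 10^-8 cm = 3.796 Å.
Atoms touch along the face diagonal, so √2·a = 4r, so r = 0.3536 × a = 1.34 Å.

1.34 Å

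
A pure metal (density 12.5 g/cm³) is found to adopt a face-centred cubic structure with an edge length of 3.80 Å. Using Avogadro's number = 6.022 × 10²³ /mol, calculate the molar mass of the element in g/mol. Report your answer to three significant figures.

An FCC cell has Z = 4 atoms; a = 3.800 × 10^-8 cm.
M = ρ·N_A·a³/Z = 12.5 × 6.022 × 10²³ × 5.487 × 10^-23 / 4 = 103 g/mol.

103 g/mol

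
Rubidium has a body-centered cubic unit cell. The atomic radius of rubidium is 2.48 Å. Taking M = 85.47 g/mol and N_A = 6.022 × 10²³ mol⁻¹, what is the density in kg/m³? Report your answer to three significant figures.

In a BCC lattice, atoms touch along the body diagonal, so √3·a = 4r, giving a = 5.727 Å = 5.727 × 10^-8 cm.
With Z = 2, ρ = Z·M/(N_A·a³) = 2 × 85.47 / (6.022 × 10²³ × 1.879 × 10^-22) = 1.511 g/cm³ = 1510 kg/m³.

1510 kg/m³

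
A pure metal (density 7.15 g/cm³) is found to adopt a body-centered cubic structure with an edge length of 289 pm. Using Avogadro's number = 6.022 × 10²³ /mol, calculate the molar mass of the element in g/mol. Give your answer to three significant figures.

52.0 g/mol

A BCC cell has Z = 2 atoms; a = 2.890 × 10^-8 cm.
M = ρ·N_A·a³/Z = 7.15 × 6.022 × 10²³ × 2.414 × 10^-23 / 2 = 52.0 g/mol.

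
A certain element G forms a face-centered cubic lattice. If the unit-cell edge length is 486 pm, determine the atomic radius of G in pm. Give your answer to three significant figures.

In an FCC lattice, atoms touch along the face diagonal, so √2·a = 4r.
r = √2·a/4 = 1.4142 × 486 / 4 = 172 pm.

172 pm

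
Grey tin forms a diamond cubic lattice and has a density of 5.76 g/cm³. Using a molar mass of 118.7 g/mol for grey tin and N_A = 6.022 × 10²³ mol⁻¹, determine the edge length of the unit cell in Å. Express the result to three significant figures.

6.49 Å

With Z = 8 atoms per diamond cubic cell, a³ = Z·M/(N_A·ρ) = 8 × 118.7 / (6.022 × 10²³ × 5.760 g/cm³) = 2.738 × 10^-22 cm³.
a = (2.738 × 10^-22)^(1/3) = 6.493 × 10^-8 cm = 6.49 Å.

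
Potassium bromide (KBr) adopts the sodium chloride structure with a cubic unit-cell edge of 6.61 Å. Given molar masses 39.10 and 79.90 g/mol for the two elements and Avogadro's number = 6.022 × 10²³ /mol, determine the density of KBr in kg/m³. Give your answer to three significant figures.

The sodium chloride structure contains Z = 4 formula units per cell; M(KBr) = 39.10 + 79.90 = 119.0 g/mol.
a³ = (6.610 × 10^-8 cm)³ = 2.888 × 10^-22 cm³.
ρ = 4 × 119.0 / (6.022 × 10²³ × 2.888 × 10^-22) = 2.737 g/cm³ = 2740 kg/m³.

2740 kg/m³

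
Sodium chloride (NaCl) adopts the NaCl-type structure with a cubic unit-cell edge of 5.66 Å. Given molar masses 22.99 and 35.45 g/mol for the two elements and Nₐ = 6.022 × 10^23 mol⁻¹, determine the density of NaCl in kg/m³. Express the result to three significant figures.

The NaCl-type structure contains Z = 4 formula units per cell; M(NaCl) = 22.99 + 35.45 = 58.44 g/mol.
a³ = (5.660 × 10^-8 cm)³ = 1.813 × 10^-22 cm³.
ρ = 4 × 58.44 / (6.022 × 10²³ × 1.813 × 10^-22) = 2.141 g/cm³ = 2140 kg/m³.

2140 kg/m³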